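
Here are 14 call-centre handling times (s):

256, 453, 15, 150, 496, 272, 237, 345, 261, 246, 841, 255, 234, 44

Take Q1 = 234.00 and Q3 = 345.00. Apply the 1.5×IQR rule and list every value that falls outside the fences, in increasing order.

15, 44, 841

IQR = Q3 − Q1 = 345.00 − 234.00 = 111.00.
Lower fence = Q1 − 1.5·IQR = 234.00 − 166.50 = 67.50.
Upper fence = Q3 + 1.5·IQR = 345.00 + 166.50 = 511.50.
15 < 67.50 → outlier.
44 < 67.50 → outlier.
841 > 511.50 → outlier.
All remaining values lie within [67.50, 511.50].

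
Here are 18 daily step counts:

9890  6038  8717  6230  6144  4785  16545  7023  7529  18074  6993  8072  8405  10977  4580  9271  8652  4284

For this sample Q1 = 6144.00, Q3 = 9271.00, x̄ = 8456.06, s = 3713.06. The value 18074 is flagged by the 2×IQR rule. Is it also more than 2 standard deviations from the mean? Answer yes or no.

z = (18074 − 8456.06) / 3713.06 = 2.59.
|z| = 2.59 > 2.

yes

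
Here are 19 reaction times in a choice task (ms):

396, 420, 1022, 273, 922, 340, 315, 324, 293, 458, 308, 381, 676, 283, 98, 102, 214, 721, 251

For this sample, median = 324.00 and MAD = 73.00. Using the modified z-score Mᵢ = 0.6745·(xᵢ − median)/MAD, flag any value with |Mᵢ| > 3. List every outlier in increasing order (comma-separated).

|Mᵢ| > 3 ⇔ |xᵢ − 324.00| > 3·73.00/0.6745 = 324.68.
So outliers lie outside [-0.68, 648.68].
676: M = 3.25 → outlier.
721: M = 3.67 → outlier.
922: M = 5.53 → outlier.
1022: M = 6.45 → outlier.

676, 721, 922, 1022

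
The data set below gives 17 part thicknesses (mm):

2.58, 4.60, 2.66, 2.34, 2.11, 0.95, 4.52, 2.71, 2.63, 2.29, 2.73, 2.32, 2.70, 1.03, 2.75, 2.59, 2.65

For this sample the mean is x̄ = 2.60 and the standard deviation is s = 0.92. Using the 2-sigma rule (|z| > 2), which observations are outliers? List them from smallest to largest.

Cutoffs at x̄ ± 2s: 2.60 ± 2·0.92 = [0.76, 4.44].
4.52: z = 2.09, |z| > 2 → outlier.
4.60: z = 2.17, |z| > 2 → outlier.
Every other value lies within [0.76, 4.44].

4.52, 4.60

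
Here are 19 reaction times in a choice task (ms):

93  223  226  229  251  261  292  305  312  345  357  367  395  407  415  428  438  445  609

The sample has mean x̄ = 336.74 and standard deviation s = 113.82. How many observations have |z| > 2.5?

Cutoffs: x̄ ± 2.5s = [52.19, 621.29].
Every value lies within the cutoffs.

0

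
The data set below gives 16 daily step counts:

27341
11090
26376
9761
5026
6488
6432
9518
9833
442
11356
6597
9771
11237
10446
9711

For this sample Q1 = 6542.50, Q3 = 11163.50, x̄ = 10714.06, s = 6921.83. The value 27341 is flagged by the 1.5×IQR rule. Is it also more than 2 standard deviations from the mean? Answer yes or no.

yes

z = (27341 − 10714.06) / 6921.83 = 2.40.
|z| = 2.40 > 2.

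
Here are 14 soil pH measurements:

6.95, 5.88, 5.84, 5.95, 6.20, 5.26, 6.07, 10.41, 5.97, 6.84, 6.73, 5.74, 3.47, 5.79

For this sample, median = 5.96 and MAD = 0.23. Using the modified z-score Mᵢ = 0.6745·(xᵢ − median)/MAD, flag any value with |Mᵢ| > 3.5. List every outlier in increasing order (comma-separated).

3.47, 10.41

|Mᵢ| > 3.5 ⇔ |xᵢ − 5.96| > 3.5·0.23/0.6745 = 1.19.
So outliers lie outside [4.77, 7.15].
3.47: M = -7.30 → outlier.
10.41: M = 13.05 → outlier.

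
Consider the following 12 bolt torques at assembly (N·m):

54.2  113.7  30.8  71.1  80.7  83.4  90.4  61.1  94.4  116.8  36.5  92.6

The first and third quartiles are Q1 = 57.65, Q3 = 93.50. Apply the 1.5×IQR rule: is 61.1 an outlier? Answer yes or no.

no

IQR = Q3 − Q1 = 93.50 − 57.65 = 35.85.
Lower fence = Q1 − 1.5·IQR = 57.65 − 53.775 = 3.875.
Upper fence = Q3 + 1.5·IQR = 93.50 + 53.775 = 147.275.
61.1 lies within [3.875, 147.275].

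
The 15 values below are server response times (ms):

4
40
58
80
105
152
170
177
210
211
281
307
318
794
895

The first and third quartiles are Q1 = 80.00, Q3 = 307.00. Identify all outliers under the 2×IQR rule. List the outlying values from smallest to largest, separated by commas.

794, 895

IQR = Q3 − Q1 = 307.00 − 80.00 = 227.00.
Lower fence = Q1 − 2·IQR = 80.00 − 454.00 = -374.00.
Upper fence = Q3 + 2·IQR = 307.00 + 454.00 = 761.00.
794 > 761.00 → outlier.
895 > 761.00 → outlier.
All remaining values lie within [-374.00, 761.00].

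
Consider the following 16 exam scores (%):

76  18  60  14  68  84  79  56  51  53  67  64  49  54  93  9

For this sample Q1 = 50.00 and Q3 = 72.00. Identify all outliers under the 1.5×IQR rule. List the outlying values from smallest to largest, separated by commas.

IQR = Q3 − Q1 = 72.00 − 50.00 = 22.00.
Lower fence = Q1 − 1.5·IQR = 50.00 − 33.00 = 17.00.
Upper fence = Q3 + 1.5·IQR = 72.00 + 33.00 = 105.00.
9 < 17.00 → outlier.
14 < 17.00 → outlier.
All remaining values lie within [17.00, 105.00].

9, 14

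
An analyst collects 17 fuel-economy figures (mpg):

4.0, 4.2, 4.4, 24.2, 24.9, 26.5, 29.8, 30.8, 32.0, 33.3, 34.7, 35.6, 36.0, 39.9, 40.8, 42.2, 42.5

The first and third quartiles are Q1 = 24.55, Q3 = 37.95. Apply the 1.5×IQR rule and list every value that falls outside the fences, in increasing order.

IQR = Q3 − Q1 = 37.95 − 24.55 = 13.40.
Lower fence = Q1 − 1.5·IQR = 24.55 − 20.10 = 4.45.
Upper fence = Q3 + 1.5·IQR = 37.95 + 20.10 = 58.05.
4.0 < 4.45 → outlier.
4.2 < 4.45 → outlier.
4.4 < 4.45 → outlier.
All remaining values lie within [4.45, 58.05].

4.0, 4.2, 4.4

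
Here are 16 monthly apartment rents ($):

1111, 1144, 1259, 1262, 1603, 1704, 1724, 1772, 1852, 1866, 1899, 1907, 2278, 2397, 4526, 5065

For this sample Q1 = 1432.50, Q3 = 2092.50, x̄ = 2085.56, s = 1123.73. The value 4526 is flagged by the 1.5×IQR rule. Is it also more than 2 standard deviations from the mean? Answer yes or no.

yes

z = (4526 − 2085.56) / 1123.73 = 2.17.
|z| = 2.17 > 2.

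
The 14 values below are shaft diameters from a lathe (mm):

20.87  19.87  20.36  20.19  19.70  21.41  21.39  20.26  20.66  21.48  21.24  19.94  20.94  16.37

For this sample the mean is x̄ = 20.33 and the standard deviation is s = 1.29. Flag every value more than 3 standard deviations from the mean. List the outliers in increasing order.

16.37

Cutoffs at x̄ ± 3s: 20.33 ± 3·1.29 = [16.46, 24.20].
16.37: z = -3.07, |z| > 3 → outlier.
Every other value lies within [16.46, 24.20].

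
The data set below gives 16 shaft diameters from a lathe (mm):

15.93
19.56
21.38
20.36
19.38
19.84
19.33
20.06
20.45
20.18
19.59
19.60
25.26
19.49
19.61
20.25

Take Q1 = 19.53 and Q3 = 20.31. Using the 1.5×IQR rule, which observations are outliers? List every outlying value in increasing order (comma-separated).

IQR = Q3 − Q1 = 20.31 − 19.53 = 0.78.
Lower fence = Q1 − 1.5·IQR = 19.53 − 1.17 = 18.36.
Upper fence = Q3 + 1.5·IQR = 20.31 + 1.17 = 21.48.
15.93 < 18.36 → outlier.
25.26 > 21.48 → outlier.
All remaining values lie within [18.36, 21.48].

15.93, 25.26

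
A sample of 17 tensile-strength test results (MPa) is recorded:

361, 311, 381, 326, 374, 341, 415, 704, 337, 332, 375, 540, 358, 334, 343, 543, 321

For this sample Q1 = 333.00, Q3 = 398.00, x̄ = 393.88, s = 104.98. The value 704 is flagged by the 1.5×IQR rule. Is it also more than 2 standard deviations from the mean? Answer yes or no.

yes

z = (704 − 393.88) / 104.98 = 2.95.
|z| = 2.95 > 2.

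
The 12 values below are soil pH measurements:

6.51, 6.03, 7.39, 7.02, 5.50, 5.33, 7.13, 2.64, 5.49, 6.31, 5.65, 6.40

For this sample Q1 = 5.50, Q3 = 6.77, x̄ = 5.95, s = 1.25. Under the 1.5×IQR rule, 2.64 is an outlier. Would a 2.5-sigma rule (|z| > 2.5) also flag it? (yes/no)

yes

z = (2.64 − 5.95) / 1.25 = -2.65.
|z| = 2.65 > 2.5.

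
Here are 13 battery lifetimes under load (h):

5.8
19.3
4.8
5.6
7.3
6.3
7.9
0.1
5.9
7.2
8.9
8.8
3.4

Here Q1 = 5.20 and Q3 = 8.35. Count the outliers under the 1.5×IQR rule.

2

IQR = 3.15; fences at 5.20 − 4.725 = 0.475 and 8.35 + 4.725 = 13.075.
Outside the cutoffs: 0.1, 19.3.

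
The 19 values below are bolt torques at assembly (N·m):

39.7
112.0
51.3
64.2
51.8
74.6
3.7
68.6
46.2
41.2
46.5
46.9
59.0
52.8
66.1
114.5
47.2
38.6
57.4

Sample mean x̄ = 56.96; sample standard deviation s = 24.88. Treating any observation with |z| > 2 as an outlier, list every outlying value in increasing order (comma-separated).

3.7, 112.0, 114.5

Cutoffs at x̄ ± 2s: 56.96 ± 2·24.88 = [7.20, 106.72].
3.7: z = -2.14, |z| > 2 → outlier.
112.0: z = 2.21, |z| > 2 → outlier.
114.5: z = 2.31, |z| > 2 → outlier.
Every other value lies within [7.20, 106.72].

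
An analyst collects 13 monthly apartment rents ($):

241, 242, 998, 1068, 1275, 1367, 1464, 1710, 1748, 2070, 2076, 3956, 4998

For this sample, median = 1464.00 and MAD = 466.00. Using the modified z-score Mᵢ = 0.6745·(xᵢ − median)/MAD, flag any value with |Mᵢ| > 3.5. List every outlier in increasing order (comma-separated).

3956, 4998

|Mᵢ| > 3.5 ⇔ |xᵢ − 1464.00| > 3.5·466.00/0.6745 = 2418.09.
So outliers lie outside [-954.09, 3882.09].
3956: M = 3.61 → outlier.
4998: M = 5.12 → outlier.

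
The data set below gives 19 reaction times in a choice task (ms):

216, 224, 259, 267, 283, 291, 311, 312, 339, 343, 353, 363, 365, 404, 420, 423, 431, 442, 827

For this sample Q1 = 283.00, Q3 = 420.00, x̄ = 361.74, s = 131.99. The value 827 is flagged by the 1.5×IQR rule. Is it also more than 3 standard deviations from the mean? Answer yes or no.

yes

z = (827 − 361.74) / 131.99 = 3.52.
|z| = 3.52 > 3.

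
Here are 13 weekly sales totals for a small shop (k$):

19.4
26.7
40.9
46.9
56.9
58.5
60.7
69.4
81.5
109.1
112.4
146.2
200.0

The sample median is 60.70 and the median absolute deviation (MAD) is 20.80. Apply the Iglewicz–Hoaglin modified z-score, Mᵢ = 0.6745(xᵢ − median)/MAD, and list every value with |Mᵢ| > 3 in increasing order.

|Mᵢ| > 3 ⇔ |xᵢ − 60.70| > 3·20.80/0.6745 = 92.51.
So outliers lie outside [-31.81, 153.21].
200.0: M = 4.52 → outlier.

200.0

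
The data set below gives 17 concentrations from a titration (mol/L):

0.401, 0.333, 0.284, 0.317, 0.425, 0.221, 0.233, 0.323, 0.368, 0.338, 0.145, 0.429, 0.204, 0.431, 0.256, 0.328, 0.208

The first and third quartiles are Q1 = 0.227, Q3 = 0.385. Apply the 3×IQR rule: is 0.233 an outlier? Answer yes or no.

no

IQR = Q3 − Q1 = 0.385 − 0.227 = 0.158.
Lower fence = Q1 − 3·IQR = 0.227 − 0.474 = -0.247.
Upper fence = Q3 + 3·IQR = 0.385 + 0.474 = 0.859.
0.233 lies within [-0.247, 0.859].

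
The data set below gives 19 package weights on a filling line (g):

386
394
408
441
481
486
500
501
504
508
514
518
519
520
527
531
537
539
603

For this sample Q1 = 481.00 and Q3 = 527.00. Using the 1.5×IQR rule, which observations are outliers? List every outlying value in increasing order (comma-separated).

386, 394, 408, 603

IQR = Q3 − Q1 = 527.00 − 481.00 = 46.00.
Lower fence = Q1 − 1.5·IQR = 481.00 − 69.00 = 412.00.
Upper fence = Q3 + 1.5·IQR = 527.00 + 69.00 = 596.00.
386 < 412.00 → outlier.
394 < 412.00 → outlier.
408 < 412.00 → outlier.
603 > 596.00 → outlier.
All remaining values lie within [412.00, 596.00].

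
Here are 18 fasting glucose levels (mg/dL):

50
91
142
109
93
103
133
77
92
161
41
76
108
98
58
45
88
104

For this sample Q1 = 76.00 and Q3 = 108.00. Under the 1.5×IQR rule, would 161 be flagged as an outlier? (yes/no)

IQR = Q3 − Q1 = 108.00 − 76.00 = 32.00.
Lower fence = Q1 − 1.5·IQR = 76.00 − 48.00 = 28.00.
Upper fence = Q3 + 1.5·IQR = 108.00 + 48.00 = 156.00.
161 lies above the upper fence.

yes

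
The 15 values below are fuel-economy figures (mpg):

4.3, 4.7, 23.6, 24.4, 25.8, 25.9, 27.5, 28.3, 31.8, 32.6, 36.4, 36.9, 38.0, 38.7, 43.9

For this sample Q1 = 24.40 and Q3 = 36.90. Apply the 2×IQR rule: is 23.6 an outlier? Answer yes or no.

no

IQR = Q3 − Q1 = 36.90 − 24.40 = 12.50.
Lower fence = Q1 − 2·IQR = 24.40 − 25.00 = -0.60.
Upper fence = Q3 + 2·IQR = 36.90 + 25.00 = 61.90.
23.6 lies within [-0.60, 61.90].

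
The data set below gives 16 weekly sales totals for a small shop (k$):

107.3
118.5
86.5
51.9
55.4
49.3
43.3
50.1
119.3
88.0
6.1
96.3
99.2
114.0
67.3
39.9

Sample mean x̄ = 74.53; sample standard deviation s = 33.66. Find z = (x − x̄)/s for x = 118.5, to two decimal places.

z = (118.5 − 74.53) / 33.66 = 1.31.

1.31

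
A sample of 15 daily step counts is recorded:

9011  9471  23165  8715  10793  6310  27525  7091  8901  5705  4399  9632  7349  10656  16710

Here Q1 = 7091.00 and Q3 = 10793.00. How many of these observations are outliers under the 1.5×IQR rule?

3

IQR = 3702.00; fences at 7091.00 − 5553.00 = 1538.00 and 10793.00 + 5553.00 = 16346.00.
Outside the cutoffs: 16710, 23165, 27525.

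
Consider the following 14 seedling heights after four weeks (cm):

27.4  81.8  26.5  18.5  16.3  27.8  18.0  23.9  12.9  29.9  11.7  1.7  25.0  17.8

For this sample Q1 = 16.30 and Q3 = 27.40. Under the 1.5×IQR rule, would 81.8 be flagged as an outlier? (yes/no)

yes

IQR = Q3 − Q1 = 27.40 − 16.30 = 11.10.
Lower fence = Q1 − 1.5·IQR = 16.30 − 16.65 = -0.35.
Upper fence = Q3 + 1.5·IQR = 27.40 + 16.65 = 44.05.
81.8 lies above the upper fence.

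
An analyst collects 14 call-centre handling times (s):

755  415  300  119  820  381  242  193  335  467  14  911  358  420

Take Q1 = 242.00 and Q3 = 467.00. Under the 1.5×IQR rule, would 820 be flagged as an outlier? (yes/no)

IQR = Q3 − Q1 = 467.00 − 242.00 = 225.00.
Lower fence = Q1 − 1.5·IQR = 242.00 − 337.50 = -95.50.
Upper fence = Q3 + 1.5·IQR = 467.00 + 337.50 = 804.50.
820 lies above the upper fence.

yes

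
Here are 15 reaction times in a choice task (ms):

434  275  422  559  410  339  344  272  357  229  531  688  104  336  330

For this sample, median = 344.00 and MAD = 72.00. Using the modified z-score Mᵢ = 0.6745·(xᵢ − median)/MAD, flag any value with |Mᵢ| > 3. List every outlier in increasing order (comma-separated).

688

|Mᵢ| > 3 ⇔ |xᵢ − 344.00| > 3·72.00/0.6745 = 320.24.
So outliers lie outside [23.76, 664.24].
688: M = 3.22 → outlier.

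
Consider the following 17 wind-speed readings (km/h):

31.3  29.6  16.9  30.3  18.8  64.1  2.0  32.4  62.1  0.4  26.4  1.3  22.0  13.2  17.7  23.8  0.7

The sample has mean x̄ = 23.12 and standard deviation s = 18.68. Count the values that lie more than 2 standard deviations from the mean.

2

Cutoffs: x̄ ± 2s = [-14.24, 60.48].
Outside the cutoffs: 62.1, 64.1.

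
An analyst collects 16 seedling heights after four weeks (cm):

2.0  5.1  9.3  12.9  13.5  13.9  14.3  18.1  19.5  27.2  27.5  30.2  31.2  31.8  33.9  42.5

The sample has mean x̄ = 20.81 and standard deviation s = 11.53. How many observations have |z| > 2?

0

Cutoffs: x̄ ± 2s = [-2.25, 43.87].
Every value lies within the cutoffs.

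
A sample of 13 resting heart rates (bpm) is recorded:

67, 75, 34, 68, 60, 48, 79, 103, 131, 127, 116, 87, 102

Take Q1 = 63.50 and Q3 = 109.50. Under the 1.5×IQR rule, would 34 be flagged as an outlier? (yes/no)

no

IQR = Q3 − Q1 = 109.50 − 63.50 = 46.00.
Lower fence = Q1 − 1.5·IQR = 63.50 − 69.00 = -5.50.
Upper fence = Q3 + 1.5·IQR = 109.50 + 69.00 = 178.50.
34 lies within [-5.50, 178.50].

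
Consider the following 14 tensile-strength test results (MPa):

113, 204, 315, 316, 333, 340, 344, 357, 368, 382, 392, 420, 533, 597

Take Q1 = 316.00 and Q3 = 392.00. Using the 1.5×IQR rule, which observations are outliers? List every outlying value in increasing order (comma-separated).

IQR = Q3 − Q1 = 392.00 − 316.00 = 76.00.
Lower fence = Q1 − 1.5·IQR = 316.00 − 114.00 = 202.00.
Upper fence = Q3 + 1.5·IQR = 392.00 + 114.00 = 506.00.
113 < 202.00 → outlier.
533 > 506.00 → outlier.
597 > 506.00 → outlier.
All remaining values lie within [202.00, 506.00].

113, 533, 597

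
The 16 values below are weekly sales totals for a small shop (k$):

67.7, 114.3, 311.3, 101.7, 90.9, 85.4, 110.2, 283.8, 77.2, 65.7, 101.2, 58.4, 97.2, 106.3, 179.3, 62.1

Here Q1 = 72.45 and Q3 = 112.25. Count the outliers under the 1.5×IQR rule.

3

IQR = 39.80; fences at 72.45 − 59.70 = 12.75 and 112.25 + 59.70 = 171.95.
Outside the cutoffs: 179.3, 283.8, 311.3.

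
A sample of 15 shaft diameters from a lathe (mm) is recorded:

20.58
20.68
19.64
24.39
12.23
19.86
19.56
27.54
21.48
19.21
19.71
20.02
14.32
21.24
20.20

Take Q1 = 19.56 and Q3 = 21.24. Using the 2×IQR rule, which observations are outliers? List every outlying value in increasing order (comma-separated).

12.23, 14.32, 27.54

IQR = Q3 − Q1 = 21.24 − 19.56 = 1.68.
Lower fence = Q1 − 2·IQR = 19.56 − 3.36 = 16.20.
Upper fence = Q3 + 2·IQR = 21.24 + 3.36 = 24.60.
12.23 < 16.20 → outlier.
14.32 < 16.20 → outlier.
27.54 > 24.60 → outlier.
All remaining values lie within [16.20, 24.60].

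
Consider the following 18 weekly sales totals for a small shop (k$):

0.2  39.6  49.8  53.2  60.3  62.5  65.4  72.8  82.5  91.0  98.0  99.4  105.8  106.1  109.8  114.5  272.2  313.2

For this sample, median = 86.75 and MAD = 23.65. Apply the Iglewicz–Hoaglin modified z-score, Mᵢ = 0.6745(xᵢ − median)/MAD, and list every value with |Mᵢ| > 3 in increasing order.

|Mᵢ| > 3 ⇔ |xᵢ − 86.75| > 3·23.65/0.6745 = 105.19.
So outliers lie outside [-18.44, 191.94].
272.2: M = 5.29 → outlier.
313.2: M = 6.46 → outlier.

272.2, 313.2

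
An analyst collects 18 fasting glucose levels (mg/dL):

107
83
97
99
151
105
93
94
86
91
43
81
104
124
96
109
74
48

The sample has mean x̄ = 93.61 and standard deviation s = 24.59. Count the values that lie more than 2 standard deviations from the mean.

Cutoffs: x̄ ± 2s = [44.43, 142.79].
Outside the cutoffs: 43, 151.

2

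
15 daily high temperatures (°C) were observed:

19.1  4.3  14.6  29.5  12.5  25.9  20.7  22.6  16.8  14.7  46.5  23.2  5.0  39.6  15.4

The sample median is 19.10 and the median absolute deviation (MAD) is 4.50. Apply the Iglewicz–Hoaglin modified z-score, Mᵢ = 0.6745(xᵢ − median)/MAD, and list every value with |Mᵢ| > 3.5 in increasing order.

46.5

|Mᵢ| > 3.5 ⇔ |xᵢ − 19.10| > 3.5·4.50/0.6745 = 23.35.
So outliers lie outside [-4.25, 42.45].
46.5: M = 4.11 → outlier.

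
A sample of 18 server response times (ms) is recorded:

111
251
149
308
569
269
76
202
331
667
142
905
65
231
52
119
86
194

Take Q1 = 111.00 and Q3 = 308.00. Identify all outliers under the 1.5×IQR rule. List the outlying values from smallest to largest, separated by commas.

IQR = Q3 − Q1 = 308.00 − 111.00 = 197.00.
Lower fence = Q1 − 1.5·IQR = 111.00 − 295.50 = -184.50.
Upper fence = Q3 + 1.5·IQR = 308.00 + 295.50 = 603.50.
667 > 603.50 → outlier.
905 > 603.50 → outlier.
All remaining values lie within [-184.50, 603.50].

667, 905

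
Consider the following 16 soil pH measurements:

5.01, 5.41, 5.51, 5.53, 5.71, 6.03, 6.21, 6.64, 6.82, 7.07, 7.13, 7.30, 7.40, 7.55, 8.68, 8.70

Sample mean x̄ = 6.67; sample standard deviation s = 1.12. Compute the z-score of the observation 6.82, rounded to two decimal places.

z = (6.82 − 6.67) / 1.12 = 0.13.

0.13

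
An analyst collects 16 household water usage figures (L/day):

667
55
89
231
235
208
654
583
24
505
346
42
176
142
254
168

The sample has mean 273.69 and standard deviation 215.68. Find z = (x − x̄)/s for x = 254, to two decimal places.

z = (254 − 273.69) / 215.68 = -0.09.

-0.09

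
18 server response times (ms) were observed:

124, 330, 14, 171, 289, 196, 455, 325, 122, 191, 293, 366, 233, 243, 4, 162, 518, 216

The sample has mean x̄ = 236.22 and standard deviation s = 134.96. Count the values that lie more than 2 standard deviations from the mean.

1

Cutoffs: x̄ ± 2s = [-33.70, 506.14].
Outside the cutoffs: 518.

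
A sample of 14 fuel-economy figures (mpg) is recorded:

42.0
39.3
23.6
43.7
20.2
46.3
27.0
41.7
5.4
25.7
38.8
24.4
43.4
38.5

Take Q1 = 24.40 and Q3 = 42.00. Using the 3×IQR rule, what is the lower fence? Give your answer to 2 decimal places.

-28.40

IQR = Q3 − Q1 = 42.00 − 24.40 = 17.60.
Lower fence = Q1 − 3·IQR = 24.40 − 52.80 = -28.40.
Upper fence = Q3 + 3·IQR = 42.00 + 52.80 = 94.80.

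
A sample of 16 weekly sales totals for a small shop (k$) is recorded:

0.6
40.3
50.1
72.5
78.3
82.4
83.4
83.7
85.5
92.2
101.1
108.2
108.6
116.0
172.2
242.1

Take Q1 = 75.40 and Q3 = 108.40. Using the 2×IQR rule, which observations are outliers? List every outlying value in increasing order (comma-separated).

IQR = Q3 − Q1 = 108.40 − 75.40 = 33.00.
Lower fence = Q1 − 2·IQR = 75.40 − 66.00 = 9.40.
Upper fence = Q3 + 2·IQR = 108.40 + 66.00 = 174.40.
0.6 < 9.40 → outlier.
242.1 > 174.40 → outlier.
All remaining values lie within [9.40, 174.40].

0.6, 242.1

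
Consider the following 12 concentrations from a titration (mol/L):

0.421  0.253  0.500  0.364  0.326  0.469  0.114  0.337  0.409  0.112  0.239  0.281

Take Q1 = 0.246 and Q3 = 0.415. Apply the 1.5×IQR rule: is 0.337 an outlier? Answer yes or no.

no

IQR = Q3 − Q1 = 0.415 − 0.246 = 0.169.
Lower fence = Q1 − 1.5·IQR = 0.246 − 0.2535 = -0.0075.
Upper fence = Q3 + 1.5·IQR = 0.415 + 0.2535 = 0.6685.
0.337 lies within [-0.0075, 0.6685].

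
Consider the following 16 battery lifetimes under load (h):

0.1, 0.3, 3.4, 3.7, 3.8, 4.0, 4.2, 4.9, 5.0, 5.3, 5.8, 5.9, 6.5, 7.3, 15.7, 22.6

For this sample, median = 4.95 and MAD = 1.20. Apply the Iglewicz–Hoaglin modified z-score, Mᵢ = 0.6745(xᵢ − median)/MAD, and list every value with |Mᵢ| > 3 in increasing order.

15.7, 22.6

|Mᵢ| > 3 ⇔ |xᵢ − 4.95| > 3·1.20/0.6745 = 5.34.
So outliers lie outside [-0.39, 10.29].
15.7: M = 6.04 → outlier.
22.6: M = 9.92 → outlier.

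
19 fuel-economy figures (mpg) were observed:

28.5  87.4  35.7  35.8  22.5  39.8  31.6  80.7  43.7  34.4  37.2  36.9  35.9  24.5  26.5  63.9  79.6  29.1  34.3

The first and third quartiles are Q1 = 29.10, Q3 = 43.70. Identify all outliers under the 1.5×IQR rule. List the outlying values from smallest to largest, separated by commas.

IQR = Q3 − Q1 = 43.70 − 29.10 = 14.60.
Lower fence = Q1 − 1.5·IQR = 29.10 − 21.90 = 7.20.
Upper fence = Q3 + 1.5·IQR = 43.70 + 21.90 = 65.60.
79.6 > 65.60 → outlier.
80.7 > 65.60 → outlier.
87.4 > 65.60 → outlier.
All remaining values lie within [7.20, 65.60].

79.6, 80.7, 87.4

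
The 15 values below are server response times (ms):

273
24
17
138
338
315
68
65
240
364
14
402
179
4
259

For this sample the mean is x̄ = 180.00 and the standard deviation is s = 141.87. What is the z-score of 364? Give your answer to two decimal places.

z = (364 − 180.00) / 141.87 = 1.30.

1.30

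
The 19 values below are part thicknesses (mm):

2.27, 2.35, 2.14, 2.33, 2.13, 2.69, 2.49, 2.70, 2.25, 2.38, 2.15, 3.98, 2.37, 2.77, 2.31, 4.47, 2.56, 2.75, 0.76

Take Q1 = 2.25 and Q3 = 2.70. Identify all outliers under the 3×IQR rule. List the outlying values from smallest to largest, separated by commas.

IQR = Q3 − Q1 = 2.70 − 2.25 = 0.45.
Lower fence = Q1 − 3·IQR = 2.25 − 1.35 = 0.90.
Upper fence = Q3 + 3·IQR = 2.70 + 1.35 = 4.05.
0.76 < 0.90 → outlier.
4.47 > 4.05 → outlier.
All remaining values lie within [0.90, 4.05].

0.76, 4.47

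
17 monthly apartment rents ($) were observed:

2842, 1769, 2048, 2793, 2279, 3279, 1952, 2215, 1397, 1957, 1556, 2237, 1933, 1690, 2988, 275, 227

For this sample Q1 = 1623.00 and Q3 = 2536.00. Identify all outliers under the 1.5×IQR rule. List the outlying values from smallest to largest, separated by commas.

227

IQR = Q3 − Q1 = 2536.00 − 1623.00 = 913.00.
Lower fence = Q1 − 1.5·IQR = 1623.00 − 1369.50 = 253.50.
Upper fence = Q3 + 1.5·IQR = 2536.00 + 1369.50 = 3905.50.
227 < 253.50 → outlier.
All remaining values lie within [253.50, 3905.50].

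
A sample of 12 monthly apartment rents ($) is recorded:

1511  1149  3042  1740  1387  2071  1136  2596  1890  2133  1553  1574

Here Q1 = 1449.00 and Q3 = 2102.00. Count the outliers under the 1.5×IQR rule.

0

IQR = 653.00; fences at 1449.00 − 979.50 = 469.50 and 2102.00 + 979.50 = 3081.50.
Every value lies within the cutoffs.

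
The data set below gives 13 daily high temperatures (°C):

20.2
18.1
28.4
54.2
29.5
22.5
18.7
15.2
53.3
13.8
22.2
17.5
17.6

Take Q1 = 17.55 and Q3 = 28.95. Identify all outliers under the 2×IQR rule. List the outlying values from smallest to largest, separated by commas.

IQR = Q3 − Q1 = 28.95 − 17.55 = 11.40.
Lower fence = Q1 − 2·IQR = 17.55 − 22.80 = -5.25.
Upper fence = Q3 + 2·IQR = 28.95 + 22.80 = 51.75.
53.3 > 51.75 → outlier.
54.2 > 51.75 → outlier.
All remaining values lie within [-5.25, 51.75].

53.3, 54.2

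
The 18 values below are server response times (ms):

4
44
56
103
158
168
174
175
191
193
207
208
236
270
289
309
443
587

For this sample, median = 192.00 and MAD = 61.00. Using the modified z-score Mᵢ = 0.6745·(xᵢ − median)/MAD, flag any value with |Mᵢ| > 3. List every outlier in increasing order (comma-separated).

|Mᵢ| > 3 ⇔ |xᵢ − 192.00| > 3·61.00/0.6745 = 271.31.
So outliers lie outside [-79.31, 463.31].
587: M = 4.37 → outlier.

587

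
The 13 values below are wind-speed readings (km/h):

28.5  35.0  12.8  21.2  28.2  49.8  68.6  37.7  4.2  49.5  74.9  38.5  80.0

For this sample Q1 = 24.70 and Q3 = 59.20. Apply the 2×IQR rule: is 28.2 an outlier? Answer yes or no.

no

IQR = Q3 − Q1 = 59.20 − 24.70 = 34.50.
Lower fence = Q1 − 2·IQR = 24.70 − 69.00 = -44.30.
Upper fence = Q3 + 2·IQR = 59.20 + 69.00 = 128.20.
28.2 lies within [-44.30, 128.20].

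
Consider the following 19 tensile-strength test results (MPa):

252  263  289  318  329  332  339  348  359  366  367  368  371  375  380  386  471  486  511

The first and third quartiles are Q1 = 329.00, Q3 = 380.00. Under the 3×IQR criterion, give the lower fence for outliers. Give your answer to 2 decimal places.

176.00

IQR = Q3 − Q1 = 380.00 − 329.00 = 51.00.
Lower fence = Q1 − 3·IQR = 329.00 − 153.00 = 176.00.
Upper fence = Q3 + 3·IQR = 380.00 + 153.00 = 533.00.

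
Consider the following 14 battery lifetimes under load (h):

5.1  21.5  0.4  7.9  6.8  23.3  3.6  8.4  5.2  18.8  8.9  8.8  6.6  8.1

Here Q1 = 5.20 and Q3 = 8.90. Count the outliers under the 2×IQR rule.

3

IQR = 3.70; fences at 5.20 − 7.40 = -2.20 and 8.90 + 7.40 = 16.30.
Outside the cutoffs: 18.8, 21.5, 23.3.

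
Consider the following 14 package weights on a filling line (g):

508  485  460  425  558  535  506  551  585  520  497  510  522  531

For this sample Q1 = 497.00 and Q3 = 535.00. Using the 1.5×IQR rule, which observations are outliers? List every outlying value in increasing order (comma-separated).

IQR = Q3 − Q1 = 535.00 − 497.00 = 38.00.
Lower fence = Q1 − 1.5·IQR = 497.00 − 57.00 = 440.00.
Upper fence = Q3 + 1.5·IQR = 535.00 + 57.00 = 592.00.
425 < 440.00 → outlier.
All remaining values lie within [440.00, 592.00].

425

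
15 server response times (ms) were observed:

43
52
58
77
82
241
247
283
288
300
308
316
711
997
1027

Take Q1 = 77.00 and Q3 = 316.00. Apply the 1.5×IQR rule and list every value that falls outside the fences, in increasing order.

IQR = Q3 − Q1 = 316.00 − 77.00 = 239.00.
Lower fence = Q1 − 1.5·IQR = 77.00 − 358.50 = -281.50.
Upper fence = Q3 + 1.5·IQR = 316.00 + 358.50 = 674.50.
711 > 674.50 → outlier.
997 > 674.50 → outlier.
1027 > 674.50 → outlier.
All remaining values lie within [-281.50, 674.50].

711, 997, 1027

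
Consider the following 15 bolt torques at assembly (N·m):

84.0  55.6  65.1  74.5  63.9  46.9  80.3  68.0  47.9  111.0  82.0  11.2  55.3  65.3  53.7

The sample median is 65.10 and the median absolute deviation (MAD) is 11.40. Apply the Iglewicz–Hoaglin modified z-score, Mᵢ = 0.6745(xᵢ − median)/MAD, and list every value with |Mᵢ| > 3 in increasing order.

|Mᵢ| > 3 ⇔ |xᵢ − 65.10| > 3·11.40/0.6745 = 50.70.
So outliers lie outside [14.40, 115.80].
11.2: M = -3.19 → outlier.

11.2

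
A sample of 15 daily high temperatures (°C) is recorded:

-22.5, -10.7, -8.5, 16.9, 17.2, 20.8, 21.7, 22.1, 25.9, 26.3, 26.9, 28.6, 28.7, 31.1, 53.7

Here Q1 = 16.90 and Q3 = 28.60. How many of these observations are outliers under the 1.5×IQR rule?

IQR = 11.70; fences at 16.90 − 17.55 = -0.65 and 28.60 + 17.55 = 46.15.
Outside the cutoffs: -22.5, -10.7, -8.5, 53.7.

4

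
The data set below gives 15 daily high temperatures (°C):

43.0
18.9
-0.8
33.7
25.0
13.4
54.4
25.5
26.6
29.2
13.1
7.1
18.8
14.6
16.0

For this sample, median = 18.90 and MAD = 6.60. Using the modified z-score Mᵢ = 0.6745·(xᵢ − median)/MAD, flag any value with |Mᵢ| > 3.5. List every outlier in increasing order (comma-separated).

|Mᵢ| > 3.5 ⇔ |xᵢ − 18.90| > 3.5·6.60/0.6745 = 34.25.
So outliers lie outside [-15.35, 53.15].
54.4: M = 3.63 → outlier.

54.4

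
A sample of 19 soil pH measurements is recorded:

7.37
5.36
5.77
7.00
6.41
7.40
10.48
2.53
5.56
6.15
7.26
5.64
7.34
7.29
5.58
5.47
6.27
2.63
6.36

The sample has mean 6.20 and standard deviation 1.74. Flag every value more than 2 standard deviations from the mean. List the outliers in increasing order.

Cutoffs at x̄ ± 2s: 6.20 ± 2·1.74 = [2.72, 9.68].
2.53: z = -2.11, |z| > 2 → outlier.
2.63: z = -2.05, |z| > 2 → outlier.
10.48: z = 2.46, |z| > 2 → outlier.
Every other value lies within [2.72, 9.68].

2.53, 2.63, 10.48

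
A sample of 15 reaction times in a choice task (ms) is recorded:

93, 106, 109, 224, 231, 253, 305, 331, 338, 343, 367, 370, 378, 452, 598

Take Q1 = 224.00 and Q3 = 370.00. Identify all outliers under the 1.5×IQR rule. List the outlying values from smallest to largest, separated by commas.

598

IQR = Q3 − Q1 = 370.00 − 224.00 = 146.00.
Lower fence = Q1 − 1.5·IQR = 224.00 − 219.00 = 5.00.
Upper fence = Q3 + 1.5·IQR = 370.00 + 219.00 = 589.00.
598 > 589.00 → outlier.
All remaining values lie within [5.00, 589.00].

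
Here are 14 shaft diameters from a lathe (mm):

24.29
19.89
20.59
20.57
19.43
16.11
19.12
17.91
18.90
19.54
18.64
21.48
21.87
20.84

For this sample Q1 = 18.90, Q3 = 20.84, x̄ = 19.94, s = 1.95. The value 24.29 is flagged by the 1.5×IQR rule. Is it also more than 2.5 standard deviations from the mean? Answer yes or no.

no

z = (24.29 − 19.94) / 1.95 = 2.23.
|z| = 2.23 ≤ 2.5.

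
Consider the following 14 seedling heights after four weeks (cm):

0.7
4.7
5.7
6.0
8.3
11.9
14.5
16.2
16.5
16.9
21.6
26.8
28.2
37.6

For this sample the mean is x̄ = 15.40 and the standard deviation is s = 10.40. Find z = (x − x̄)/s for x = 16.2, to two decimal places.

0.08

z = (16.2 − 15.40) / 10.40 = 0.08.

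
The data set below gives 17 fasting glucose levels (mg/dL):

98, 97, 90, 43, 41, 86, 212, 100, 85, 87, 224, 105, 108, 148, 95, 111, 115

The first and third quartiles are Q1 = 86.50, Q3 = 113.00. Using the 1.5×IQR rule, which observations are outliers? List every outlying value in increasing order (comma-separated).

41, 43, 212, 224

IQR = Q3 − Q1 = 113.00 − 86.50 = 26.50.
Lower fence = Q1 − 1.5·IQR = 86.50 − 39.75 = 46.75.
Upper fence = Q3 + 1.5·IQR = 113.00 + 39.75 = 152.75.
41 < 46.75 → outlier.
43 < 46.75 → outlier.
212 > 152.75 → outlier.
224 > 152.75 → outlier.
All remaining values lie within [46.75, 152.75].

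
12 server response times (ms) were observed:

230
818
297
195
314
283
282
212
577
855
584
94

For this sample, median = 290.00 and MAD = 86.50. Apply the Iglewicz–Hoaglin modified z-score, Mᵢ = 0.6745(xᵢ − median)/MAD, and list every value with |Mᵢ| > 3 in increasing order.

|Mᵢ| > 3 ⇔ |xᵢ − 290.00| > 3·86.50/0.6745 = 384.73.
So outliers lie outside [-94.73, 674.73].
818: M = 4.12 → outlier.
855: M = 4.41 → outlier.

818, 855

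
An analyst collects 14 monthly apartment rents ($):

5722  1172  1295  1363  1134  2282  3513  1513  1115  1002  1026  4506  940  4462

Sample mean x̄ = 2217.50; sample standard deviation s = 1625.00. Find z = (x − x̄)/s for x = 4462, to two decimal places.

z = (4462 − 2217.50) / 1625.00 = 1.38.

1.38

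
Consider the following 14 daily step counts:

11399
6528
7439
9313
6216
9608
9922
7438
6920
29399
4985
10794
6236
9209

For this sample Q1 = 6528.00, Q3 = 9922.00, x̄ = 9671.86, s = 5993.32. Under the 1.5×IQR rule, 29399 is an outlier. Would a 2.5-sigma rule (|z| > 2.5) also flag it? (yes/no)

yes

z = (29399 − 9671.86) / 5993.32 = 3.29.
|z| = 3.29 > 2.5.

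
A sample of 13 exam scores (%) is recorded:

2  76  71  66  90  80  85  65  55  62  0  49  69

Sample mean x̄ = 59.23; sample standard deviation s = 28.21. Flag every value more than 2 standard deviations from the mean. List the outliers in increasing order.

Cutoffs at x̄ ± 2s: 59.23 ± 2·28.21 = [2.81, 115.65].
0: z = -2.10, |z| > 2 → outlier.
2: z = -2.03, |z| > 2 → outlier.
Every other value lies within [2.81, 115.65].

0, 2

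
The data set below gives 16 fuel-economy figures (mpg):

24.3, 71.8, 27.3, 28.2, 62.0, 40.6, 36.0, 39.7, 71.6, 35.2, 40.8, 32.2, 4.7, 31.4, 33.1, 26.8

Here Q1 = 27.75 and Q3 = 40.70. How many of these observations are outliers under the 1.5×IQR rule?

IQR = 12.95; fences at 27.75 − 19.425 = 8.325 and 40.70 + 19.425 = 60.125.
Outside the cutoffs: 4.7, 62.0, 71.6, 71.8.

4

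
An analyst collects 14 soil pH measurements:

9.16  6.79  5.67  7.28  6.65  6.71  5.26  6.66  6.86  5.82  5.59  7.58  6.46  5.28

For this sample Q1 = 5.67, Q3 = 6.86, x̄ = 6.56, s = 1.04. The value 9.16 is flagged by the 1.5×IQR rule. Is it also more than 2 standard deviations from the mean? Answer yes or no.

z = (9.16 − 6.56) / 1.04 = 2.50.
|z| = 2.50 > 2.

yes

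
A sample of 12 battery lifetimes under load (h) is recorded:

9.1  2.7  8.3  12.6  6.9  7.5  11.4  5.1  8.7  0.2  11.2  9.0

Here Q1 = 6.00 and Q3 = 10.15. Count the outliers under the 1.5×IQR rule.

IQR = 4.15; fences at 6.00 − 6.225 = -0.225 and 10.15 + 6.225 = 16.375.
Every value lies within the cutoffs.

0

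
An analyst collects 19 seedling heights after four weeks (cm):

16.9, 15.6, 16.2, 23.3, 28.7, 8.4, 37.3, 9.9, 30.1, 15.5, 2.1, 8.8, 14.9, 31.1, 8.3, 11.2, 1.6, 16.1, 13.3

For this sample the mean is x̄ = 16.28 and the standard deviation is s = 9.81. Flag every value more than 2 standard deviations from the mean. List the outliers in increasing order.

Cutoffs at x̄ ± 2s: 16.28 ± 2·9.81 = [-3.34, 35.90].
37.3: z = 2.14, |z| > 2 → outlier.
Every other value lies within [-3.34, 35.90].

37.3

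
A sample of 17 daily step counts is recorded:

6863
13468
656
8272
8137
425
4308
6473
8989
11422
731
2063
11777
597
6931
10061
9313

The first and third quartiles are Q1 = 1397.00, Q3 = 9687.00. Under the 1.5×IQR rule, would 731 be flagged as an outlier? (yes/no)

no

IQR = Q3 − Q1 = 9687.00 − 1397.00 = 8290.00.
Lower fence = Q1 − 1.5·IQR = 1397.00 − 12435.00 = -11038.00.
Upper fence = Q3 + 1.5·IQR = 9687.00 + 12435.00 = 22122.00.
731 lies within [-11038.00, 22122.00].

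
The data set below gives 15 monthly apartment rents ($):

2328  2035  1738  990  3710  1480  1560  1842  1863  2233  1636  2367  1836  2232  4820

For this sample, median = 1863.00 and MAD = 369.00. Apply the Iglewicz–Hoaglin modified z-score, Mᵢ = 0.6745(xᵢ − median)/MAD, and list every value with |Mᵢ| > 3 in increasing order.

3710, 4820

|Mᵢ| > 3 ⇔ |xᵢ − 1863.00| > 3·369.00/0.6745 = 1641.22.
So outliers lie outside [221.78, 3504.22].
3710: M = 3.38 → outlier.
4820: M = 5.41 → outlier.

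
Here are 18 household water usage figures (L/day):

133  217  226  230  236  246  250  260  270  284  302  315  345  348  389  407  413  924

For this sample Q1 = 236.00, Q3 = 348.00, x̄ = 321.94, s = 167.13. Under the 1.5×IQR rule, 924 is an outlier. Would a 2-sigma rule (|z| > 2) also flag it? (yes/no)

yes

z = (924 − 321.94) / 167.13 = 3.60.
|z| = 3.60 > 2.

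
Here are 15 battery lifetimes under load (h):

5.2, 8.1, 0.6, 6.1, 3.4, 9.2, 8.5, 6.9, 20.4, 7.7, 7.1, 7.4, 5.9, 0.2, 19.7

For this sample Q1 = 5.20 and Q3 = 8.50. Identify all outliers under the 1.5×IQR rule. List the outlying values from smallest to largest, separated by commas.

0.2, 19.7, 20.4

IQR = Q3 − Q1 = 8.50 − 5.20 = 3.30.
Lower fence = Q1 − 1.5·IQR = 5.20 − 4.95 = 0.25.
Upper fence = Q3 + 1.5·IQR = 8.50 + 4.95 = 13.45.
0.2 < 0.25 → outlier.
19.7 > 13.45 → outlier.
20.4 > 13.45 → outlier.
All remaining values lie within [0.25, 13.45].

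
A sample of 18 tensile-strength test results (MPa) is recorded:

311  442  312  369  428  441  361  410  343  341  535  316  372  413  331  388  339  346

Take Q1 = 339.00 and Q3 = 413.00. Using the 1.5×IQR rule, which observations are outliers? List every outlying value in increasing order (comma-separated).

IQR = Q3 − Q1 = 413.00 − 339.00 = 74.00.
Lower fence = Q1 − 1.5·IQR = 339.00 − 111.00 = 228.00.
Upper fence = Q3 + 1.5·IQR = 413.00 + 111.00 = 524.00.
535 > 524.00 → outlier.
All remaining values lie within [228.00, 524.00].

535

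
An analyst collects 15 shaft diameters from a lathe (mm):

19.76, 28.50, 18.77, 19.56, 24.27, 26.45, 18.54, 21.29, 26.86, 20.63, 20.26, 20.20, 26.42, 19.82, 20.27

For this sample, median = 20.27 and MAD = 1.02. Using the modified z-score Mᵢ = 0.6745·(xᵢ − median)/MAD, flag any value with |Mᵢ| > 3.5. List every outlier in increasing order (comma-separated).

|Mᵢ| > 3.5 ⇔ |xᵢ − 20.27| > 3.5·1.02/0.6745 = 5.29.
So outliers lie outside [14.98, 25.56].
26.42: M = 4.07 → outlier.
26.45: M = 4.09 → outlier.
26.86: M = 4.36 → outlier.
28.50: M = 5.44 → outlier.

26.42, 26.45, 26.86, 28.50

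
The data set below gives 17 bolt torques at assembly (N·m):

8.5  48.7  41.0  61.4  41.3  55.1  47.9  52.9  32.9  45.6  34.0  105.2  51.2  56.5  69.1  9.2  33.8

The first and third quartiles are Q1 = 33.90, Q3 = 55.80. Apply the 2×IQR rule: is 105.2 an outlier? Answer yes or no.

IQR = Q3 − Q1 = 55.80 − 33.90 = 21.90.
Lower fence = Q1 − 2·IQR = 33.90 − 43.80 = -9.90.
Upper fence = Q3 + 2·IQR = 55.80 + 43.80 = 99.60.
105.2 lies above the upper fence.

yes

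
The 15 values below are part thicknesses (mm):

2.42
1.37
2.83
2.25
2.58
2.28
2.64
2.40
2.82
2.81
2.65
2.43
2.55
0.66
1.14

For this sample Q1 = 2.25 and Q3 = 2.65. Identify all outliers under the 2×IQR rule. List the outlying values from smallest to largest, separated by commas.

0.66, 1.14, 1.37

IQR = Q3 − Q1 = 2.65 − 2.25 = 0.40.
Lower fence = Q1 − 2·IQR = 2.25 − 0.80 = 1.45.
Upper fence = Q3 + 2·IQR = 2.65 + 0.80 = 3.45.
0.66 < 1.45 → outlier.
1.14 < 1.45 → outlier.
1.37 < 1.45 → outlier.
All remaining values lie within [1.45, 3.45].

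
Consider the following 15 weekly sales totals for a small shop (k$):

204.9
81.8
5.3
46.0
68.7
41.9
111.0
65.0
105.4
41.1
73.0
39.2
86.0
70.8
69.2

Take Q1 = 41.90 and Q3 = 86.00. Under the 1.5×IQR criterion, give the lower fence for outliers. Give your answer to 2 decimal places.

IQR = Q3 − Q1 = 86.00 − 41.90 = 44.10.
Lower fence = Q1 − 1.5·IQR = 41.90 − 66.15 = -24.25.
Upper fence = Q3 + 1.5·IQR = 86.00 + 66.15 = 152.15.

-24.25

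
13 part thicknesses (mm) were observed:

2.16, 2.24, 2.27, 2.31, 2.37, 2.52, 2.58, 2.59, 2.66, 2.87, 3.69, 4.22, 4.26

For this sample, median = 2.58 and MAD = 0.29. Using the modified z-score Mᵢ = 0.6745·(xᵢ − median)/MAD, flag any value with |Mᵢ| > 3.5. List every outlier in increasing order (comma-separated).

|Mᵢ| > 3.5 ⇔ |xᵢ − 2.58| > 3.5·0.29/0.6745 = 1.50.
So outliers lie outside [1.08, 4.08].
4.22: M = 3.81 → outlier.
4.26: M = 3.91 → outlier.

4.22, 4.26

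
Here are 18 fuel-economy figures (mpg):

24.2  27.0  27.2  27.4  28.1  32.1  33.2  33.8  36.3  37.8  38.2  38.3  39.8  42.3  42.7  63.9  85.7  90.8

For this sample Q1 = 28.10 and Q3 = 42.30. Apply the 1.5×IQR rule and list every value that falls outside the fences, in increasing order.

IQR = Q3 − Q1 = 42.30 − 28.10 = 14.20.
Lower fence = Q1 − 1.5·IQR = 28.10 − 21.30 = 6.80.
Upper fence = Q3 + 1.5·IQR = 42.30 + 21.30 = 63.60.
63.9 > 63.60 → outlier.
85.7 > 63.60 → outlier.
90.8 > 63.60 → outlier.
All remaining values lie within [6.80, 63.60].

63.9, 85.7, 90.8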